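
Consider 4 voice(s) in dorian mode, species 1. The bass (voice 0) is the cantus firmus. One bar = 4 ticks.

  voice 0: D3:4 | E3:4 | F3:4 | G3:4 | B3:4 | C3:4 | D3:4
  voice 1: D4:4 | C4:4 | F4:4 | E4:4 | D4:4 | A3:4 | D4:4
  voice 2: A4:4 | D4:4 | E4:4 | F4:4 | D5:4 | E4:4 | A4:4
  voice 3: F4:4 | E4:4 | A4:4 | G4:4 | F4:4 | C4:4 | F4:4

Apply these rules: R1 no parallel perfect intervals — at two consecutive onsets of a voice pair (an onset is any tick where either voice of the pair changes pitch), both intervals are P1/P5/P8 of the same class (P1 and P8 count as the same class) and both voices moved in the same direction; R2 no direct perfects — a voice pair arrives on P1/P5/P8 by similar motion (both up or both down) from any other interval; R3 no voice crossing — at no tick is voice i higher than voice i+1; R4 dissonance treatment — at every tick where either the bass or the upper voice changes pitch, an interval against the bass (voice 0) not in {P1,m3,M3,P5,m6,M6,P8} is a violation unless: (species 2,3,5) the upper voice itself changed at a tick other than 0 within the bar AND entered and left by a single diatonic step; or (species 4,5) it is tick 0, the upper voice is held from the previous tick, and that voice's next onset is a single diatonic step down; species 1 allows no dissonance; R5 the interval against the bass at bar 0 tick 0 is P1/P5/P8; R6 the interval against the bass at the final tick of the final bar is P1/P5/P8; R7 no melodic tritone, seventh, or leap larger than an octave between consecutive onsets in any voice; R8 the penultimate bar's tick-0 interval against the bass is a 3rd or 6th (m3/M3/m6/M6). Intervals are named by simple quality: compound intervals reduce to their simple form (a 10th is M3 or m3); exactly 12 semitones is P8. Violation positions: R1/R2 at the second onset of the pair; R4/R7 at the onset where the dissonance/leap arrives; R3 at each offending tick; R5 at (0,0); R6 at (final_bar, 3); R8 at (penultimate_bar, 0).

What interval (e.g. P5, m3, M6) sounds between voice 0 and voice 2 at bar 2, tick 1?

voice 0=F3 voice 2=E4 -> M7

M7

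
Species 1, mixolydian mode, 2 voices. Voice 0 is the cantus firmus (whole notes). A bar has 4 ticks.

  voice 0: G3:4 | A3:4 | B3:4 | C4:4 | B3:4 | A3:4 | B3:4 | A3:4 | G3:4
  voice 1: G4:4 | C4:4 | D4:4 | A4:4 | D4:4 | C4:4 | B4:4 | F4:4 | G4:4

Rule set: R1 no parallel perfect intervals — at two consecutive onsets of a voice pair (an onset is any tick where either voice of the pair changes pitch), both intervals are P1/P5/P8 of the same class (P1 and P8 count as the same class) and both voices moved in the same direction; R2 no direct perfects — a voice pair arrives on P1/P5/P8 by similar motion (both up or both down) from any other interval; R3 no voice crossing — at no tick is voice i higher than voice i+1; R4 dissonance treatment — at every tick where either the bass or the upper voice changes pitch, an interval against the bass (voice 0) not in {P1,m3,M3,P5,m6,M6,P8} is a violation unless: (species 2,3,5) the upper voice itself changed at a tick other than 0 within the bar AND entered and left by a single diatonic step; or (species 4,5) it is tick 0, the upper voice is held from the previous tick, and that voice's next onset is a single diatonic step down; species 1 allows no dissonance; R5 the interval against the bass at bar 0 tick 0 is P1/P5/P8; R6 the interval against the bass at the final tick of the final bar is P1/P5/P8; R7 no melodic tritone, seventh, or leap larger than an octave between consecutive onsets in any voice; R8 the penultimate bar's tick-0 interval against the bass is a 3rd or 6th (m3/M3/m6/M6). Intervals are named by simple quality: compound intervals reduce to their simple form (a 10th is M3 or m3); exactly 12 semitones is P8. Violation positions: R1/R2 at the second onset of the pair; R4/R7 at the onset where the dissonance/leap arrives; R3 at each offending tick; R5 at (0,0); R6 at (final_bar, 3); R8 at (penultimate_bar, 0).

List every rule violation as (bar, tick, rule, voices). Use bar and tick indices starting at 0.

bar 0: v0=G3 v1=G4 downbeat P8
bar 1: v0=A3 v1=C4 downbeat m3
bar 2: v0=B3 v1=D4 downbeat m3
bar 3: v0=C4 v1=A4 downbeat M6
bar 4: v0=B3 v1=D4 downbeat m3
bar 5: v0=A3 v1=C4 downbeat m3
bar 6: v0=B3 v1=B4 downbeat P8
bar 7: v0=A3 v1=F4 downbeat m6
bar 8: v0=G3 v1=G4 downbeat P8
  -> R2 @ bar 6 tick 0 v(0, 1): A3/C4 m3 -> B3/B4 P8 similar
  -> R7 @ bar 6 tick 0 v(1,): C4->B4 leap 11st
  -> R7 @ bar 7 tick 0 v(1,): B4->F4 leap 6st

(6, 0, R2, (0, 1))
(6, 0, R7, (1,))
(7, 0, R7, (1,))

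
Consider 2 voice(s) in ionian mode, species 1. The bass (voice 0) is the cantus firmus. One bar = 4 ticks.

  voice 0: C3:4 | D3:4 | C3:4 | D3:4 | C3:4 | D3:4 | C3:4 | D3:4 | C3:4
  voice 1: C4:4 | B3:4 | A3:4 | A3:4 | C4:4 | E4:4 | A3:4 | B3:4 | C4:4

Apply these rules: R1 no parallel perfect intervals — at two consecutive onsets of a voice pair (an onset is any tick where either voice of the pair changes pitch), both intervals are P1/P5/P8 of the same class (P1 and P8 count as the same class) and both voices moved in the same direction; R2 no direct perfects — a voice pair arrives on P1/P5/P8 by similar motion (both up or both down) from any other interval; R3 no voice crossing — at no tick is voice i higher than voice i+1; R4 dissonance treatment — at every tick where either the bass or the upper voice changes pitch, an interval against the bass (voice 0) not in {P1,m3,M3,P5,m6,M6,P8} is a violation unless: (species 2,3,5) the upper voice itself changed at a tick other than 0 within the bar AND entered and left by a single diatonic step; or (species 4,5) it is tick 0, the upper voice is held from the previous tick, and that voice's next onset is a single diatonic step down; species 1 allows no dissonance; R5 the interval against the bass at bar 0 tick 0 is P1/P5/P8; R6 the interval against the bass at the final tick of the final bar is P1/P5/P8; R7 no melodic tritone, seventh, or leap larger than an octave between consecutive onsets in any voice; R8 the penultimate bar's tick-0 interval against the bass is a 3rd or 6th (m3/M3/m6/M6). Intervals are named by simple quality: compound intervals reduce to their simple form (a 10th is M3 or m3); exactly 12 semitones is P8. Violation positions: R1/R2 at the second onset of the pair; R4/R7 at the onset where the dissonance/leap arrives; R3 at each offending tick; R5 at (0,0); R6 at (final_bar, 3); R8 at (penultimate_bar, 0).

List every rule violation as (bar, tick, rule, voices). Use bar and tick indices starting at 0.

(5, 0, R4, (0, 1))

bar 0: v0=C3 v1=C4 downbeat P8
bar 1: v0=D3 v1=B3 downbeat M6
bar 2: v0=C3 v1=A3 downbeat M6
bar 3: v0=D3 v1=A3 downbeat P5
bar 4: v0=C3 v1=C4 downbeat P8
bar 5: v0=D3 v1=E4 downbeat M2
bar 6: v0=C3 v1=A3 downbeat M6
bar 7: v0=D3 v1=B3 downbeat M6
bar 8: v0=C3 v1=C4 downbeat P8
  -> R4 @ bar 5 tick 0 v(0, 1): D3/E4 M2 untreated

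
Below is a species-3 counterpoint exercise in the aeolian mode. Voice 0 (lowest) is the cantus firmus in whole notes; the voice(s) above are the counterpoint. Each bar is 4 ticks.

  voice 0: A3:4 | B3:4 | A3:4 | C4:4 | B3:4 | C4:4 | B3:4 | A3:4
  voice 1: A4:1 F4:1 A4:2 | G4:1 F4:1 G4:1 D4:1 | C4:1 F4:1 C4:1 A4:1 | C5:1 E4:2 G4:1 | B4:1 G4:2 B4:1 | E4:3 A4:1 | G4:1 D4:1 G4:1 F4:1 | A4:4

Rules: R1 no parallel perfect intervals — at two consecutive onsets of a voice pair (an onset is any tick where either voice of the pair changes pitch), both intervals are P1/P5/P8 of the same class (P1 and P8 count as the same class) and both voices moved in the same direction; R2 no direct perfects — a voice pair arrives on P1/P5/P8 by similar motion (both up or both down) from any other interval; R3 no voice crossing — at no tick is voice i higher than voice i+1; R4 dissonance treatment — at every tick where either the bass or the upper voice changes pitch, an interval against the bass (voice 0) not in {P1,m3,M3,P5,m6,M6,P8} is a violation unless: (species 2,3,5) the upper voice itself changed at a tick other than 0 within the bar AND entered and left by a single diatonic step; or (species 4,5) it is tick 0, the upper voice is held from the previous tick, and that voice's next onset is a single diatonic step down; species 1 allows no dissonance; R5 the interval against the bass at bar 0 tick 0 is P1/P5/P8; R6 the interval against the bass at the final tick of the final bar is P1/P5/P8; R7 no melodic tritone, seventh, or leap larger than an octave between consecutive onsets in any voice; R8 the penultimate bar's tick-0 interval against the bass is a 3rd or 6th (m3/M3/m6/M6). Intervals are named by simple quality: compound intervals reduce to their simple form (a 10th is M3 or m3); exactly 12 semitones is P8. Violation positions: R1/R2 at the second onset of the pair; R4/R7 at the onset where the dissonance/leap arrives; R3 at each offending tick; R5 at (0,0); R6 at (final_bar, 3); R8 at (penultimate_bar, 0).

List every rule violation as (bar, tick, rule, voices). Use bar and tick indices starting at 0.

(3, 0, R1, (0, 1))
(6, 3, R4, (0, 1))

bar 0: v0=A3 v1=A4 downbeat P8
bar 1: v0=B3 v1=G4 downbeat m6
bar 2: v0=A3 v1=C4 downbeat m3
bar 3: v0=C4 v1=C5 downbeat P8
bar 4: v0=B3 v1=B4 downbeat P8
bar 5: v0=C4 v1=E4 downbeat M3
bar 6: v0=B3 v1=G4 downbeat m6
bar 7: v0=A3 v1=A4 downbeat P8
  -> R1 @ bar 3 tick 0 v(0, 1): A3/A4 P8 -> C4/C5 P8 similar
  -> R4 @ bar 6 tick 3 v(0, 1): B3/F4 TT untreated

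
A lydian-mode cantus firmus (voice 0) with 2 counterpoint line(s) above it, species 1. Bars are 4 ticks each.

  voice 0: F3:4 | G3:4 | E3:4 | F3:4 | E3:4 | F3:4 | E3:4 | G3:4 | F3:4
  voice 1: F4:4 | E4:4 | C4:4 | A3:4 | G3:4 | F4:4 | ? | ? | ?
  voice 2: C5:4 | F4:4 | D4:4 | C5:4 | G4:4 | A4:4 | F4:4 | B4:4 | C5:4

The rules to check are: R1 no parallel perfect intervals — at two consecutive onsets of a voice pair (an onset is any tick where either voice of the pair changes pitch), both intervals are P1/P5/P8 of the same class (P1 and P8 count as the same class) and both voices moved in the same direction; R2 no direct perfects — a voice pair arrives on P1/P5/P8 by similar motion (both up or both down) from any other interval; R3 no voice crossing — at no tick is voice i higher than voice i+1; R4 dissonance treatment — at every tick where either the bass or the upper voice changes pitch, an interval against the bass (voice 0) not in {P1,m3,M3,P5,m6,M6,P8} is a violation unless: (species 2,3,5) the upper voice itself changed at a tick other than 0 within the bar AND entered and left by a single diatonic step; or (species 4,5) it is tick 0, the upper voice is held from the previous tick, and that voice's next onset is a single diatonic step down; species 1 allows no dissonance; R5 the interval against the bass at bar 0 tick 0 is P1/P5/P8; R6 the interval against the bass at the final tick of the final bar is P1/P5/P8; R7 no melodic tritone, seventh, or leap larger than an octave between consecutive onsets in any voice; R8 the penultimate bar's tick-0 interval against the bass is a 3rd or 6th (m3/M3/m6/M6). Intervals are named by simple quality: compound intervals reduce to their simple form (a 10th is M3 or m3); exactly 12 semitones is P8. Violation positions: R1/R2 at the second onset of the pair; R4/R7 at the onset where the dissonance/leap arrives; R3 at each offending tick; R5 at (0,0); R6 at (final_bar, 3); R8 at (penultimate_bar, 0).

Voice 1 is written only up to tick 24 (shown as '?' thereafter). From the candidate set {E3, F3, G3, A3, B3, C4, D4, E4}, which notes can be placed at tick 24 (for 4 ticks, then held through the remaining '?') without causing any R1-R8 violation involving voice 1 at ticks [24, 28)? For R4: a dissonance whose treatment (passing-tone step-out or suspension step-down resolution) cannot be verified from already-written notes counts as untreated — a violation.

E3: violates R1,R7
F3: violates R2,R4
G3: violates R7
A3: violates R4
B3: violates R2,R7
C4: legal
D4: violates R4
E4: violates R1

{C4}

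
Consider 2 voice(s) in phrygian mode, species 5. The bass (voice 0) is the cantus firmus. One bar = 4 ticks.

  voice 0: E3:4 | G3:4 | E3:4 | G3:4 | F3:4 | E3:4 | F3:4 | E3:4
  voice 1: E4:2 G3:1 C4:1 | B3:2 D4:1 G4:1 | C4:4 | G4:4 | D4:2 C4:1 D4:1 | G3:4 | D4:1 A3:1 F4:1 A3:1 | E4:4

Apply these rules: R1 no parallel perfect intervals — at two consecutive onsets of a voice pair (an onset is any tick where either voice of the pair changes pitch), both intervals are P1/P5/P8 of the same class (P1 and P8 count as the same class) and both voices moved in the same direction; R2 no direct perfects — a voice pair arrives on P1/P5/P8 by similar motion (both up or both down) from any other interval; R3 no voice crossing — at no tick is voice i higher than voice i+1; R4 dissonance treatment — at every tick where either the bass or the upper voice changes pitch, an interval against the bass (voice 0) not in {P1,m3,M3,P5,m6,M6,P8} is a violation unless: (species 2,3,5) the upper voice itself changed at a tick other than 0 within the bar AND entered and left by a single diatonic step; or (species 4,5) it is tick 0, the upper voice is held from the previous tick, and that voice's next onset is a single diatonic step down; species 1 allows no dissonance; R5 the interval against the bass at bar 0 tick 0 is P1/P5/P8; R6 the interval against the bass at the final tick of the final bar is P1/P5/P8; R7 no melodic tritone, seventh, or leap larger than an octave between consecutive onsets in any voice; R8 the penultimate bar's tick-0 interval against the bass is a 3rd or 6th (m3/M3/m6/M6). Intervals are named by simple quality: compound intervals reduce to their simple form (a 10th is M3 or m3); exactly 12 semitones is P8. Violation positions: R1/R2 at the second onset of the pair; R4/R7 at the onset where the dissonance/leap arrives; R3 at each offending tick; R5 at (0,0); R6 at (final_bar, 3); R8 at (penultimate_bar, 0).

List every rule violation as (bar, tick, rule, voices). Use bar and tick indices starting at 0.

bar 0: v0=E3 v1=E4 downbeat P8
bar 1: v0=G3 v1=B3 downbeat M3
bar 2: v0=E3 v1=C4 downbeat m6
bar 3: v0=G3 v1=G4 downbeat P8
bar 4: v0=F3 v1=D4 downbeat M6
bar 5: v0=E3 v1=G3 downbeat m3
bar 6: v0=F3 v1=D4 downbeat M6
bar 7: v0=E3 v1=E4 downbeat P8
  -> R2 @ bar 3 tick 0 v(0, 1): E3/C4 m6 -> G3/G4 P8 similar

(3, 0, R2, (0, 1))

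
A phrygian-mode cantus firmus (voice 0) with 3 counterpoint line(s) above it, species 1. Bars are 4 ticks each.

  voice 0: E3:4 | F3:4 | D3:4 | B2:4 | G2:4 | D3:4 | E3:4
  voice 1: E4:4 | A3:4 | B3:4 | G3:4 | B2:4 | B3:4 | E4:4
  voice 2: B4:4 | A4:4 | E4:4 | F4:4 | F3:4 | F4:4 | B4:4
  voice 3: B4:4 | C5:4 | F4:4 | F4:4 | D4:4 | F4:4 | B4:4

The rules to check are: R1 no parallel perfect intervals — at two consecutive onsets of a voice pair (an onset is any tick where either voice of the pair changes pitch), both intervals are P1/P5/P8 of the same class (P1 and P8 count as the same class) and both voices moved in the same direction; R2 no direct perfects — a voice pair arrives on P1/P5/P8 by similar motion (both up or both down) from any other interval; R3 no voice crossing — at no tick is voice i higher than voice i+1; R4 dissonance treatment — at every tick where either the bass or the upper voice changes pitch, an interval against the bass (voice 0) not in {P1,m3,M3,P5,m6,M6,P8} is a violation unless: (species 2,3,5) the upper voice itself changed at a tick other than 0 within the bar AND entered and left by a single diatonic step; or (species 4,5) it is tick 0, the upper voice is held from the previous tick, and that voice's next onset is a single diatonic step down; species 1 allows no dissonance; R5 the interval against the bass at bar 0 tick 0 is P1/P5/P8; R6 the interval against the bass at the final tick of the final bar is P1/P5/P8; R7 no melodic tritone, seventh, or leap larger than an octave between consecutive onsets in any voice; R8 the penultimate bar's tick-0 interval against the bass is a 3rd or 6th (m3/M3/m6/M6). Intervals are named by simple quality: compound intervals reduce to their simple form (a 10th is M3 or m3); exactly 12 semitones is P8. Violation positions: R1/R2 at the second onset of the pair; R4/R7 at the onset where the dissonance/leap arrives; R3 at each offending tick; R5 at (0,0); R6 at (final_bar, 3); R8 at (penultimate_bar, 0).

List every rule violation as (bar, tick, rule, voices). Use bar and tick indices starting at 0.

bar 0: v0=E3 v1=E4 v2=B4 v3=B4 downbeat P5
bar 1: v0=F3 v1=A3 v2=A4 v3=C5 downbeat P5
bar 2: v0=D3 v1=B3 v2=E4 v3=F4 downbeat m3
bar 3: v0=B2 v1=G3 v2=F4 v3=F4 downbeat TT
bar 4: v0=G2 v1=B2 v2=F3 v3=D4 downbeat P5
bar 5: v0=D3 v1=B3 v2=F4 v3=F4 downbeat m3
bar 6: v0=E3 v1=E4 v2=B4 v3=B4 downbeat P5
  -> R1 @ bar 1 tick 0 v(0, 3): E3/B4 P5 -> F3/C5 P5 similar
  -> R2 @ bar 1 tick 0 v(1, 2): E4/B4 P5 -> A3/A4 P8 similar
  -> R4 @ bar 2 tick 0 v(0, 2): D3/E4 M2 untreated
  -> R4 @ bar 3 tick 0 v(0, 2): B2/F4 TT untreated
  -> R4 @ bar 3 tick 0 v(0, 3): B2/F4 TT untreated
  -> R2 @ bar 4 tick 0 v(0, 3): B2/F4 TT -> G2/D4 P5 similar
  -> R4 @ bar 4 tick 0 v(0, 2): G2/F3 m7 untreated
  -> R2 @ bar 5 tick 0 v(2, 3): F3/D4 M6 -> F4/F4 P1 similar
  -> R1 @ bar 6 tick 0 v(2, 3): F4/F4 P1 -> B4/B4 P1 similar
  -> R2 @ bar 6 tick 0 v(0, 1): D3/B3 M6 -> E3/E4 P8 similar
  -> R2 @ bar 6 tick 0 v(0, 2): D3/F4 m3 -> E3/B4 P5 similar
  -> R2 @ bar 6 tick 0 v(0, 3): D3/F4 m3 -> E3/B4 P5 similar
  -> R2 @ bar 6 tick 0 v(1, 2): B3/F4 TT -> E4/B4 P5 similar
  -> R2 @ bar 6 tick 0 v(1, 3): B3/F4 TT -> E4/B4 P5 similar
  -> R7 @ bar 6 tick 0 v(2,): F4->B4 leap 6st
  -> R7 @ bar 6 tick 0 v(3,): F4->B4 leap 6st

(1, 0, R1, (0, 3))
(1, 0, R2, (1, 2))
(2, 0, R4, (0, 2))
(3, 0, R4, (0, 2))
(3, 0, R4, (0, 3))
(4, 0, R2, (0, 3))
(4, 0, R4, (0, 2))
(5, 0, R2, (2, 3))
(6, 0, R1, (2, 3))
(6, 0, R2, (0, 1))
(6, 0, R2, (0, 2))
(6, 0, R2, (0, 3))
(6, 0, R2, (1, 2))
(6, 0, R2, (1, 3))
(6, 0, R7, (2,))
(6, 0, R7, (3,))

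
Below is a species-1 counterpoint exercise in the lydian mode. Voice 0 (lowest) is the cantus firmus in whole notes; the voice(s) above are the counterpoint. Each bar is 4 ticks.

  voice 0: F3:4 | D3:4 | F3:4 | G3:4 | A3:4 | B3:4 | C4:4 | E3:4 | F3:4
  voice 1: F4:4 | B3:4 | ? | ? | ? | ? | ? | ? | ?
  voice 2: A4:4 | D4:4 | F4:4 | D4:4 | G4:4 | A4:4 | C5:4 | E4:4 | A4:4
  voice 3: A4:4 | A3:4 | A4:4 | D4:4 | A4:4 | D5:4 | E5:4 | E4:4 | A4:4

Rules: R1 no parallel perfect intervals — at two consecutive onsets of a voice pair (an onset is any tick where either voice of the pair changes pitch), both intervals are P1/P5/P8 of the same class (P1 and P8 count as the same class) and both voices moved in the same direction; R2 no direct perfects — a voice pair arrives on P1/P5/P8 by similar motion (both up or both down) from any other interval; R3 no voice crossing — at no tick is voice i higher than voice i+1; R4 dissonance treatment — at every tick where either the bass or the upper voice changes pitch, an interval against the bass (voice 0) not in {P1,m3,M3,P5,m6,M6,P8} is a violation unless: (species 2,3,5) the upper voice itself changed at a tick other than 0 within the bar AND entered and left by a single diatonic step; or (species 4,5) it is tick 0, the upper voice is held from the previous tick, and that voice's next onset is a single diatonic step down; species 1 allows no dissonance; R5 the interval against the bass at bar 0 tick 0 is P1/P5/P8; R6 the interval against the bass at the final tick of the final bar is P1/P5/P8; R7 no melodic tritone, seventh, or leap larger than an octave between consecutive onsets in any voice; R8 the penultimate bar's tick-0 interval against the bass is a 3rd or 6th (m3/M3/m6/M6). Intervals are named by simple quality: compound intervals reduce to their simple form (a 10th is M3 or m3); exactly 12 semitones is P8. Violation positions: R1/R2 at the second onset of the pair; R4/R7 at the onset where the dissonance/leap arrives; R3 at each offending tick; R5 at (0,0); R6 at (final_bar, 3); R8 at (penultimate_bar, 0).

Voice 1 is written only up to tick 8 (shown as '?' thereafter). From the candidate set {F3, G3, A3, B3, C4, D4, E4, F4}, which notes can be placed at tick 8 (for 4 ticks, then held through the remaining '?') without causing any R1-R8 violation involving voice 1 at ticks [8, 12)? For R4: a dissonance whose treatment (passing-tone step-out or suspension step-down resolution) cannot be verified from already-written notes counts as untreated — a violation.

F3: violates R7
G3: violates R4
A3: legal
B3: violates R4
C4: violates R2
D4: violates R2
E4: violates R4
F4: violates R2,R7

{A3}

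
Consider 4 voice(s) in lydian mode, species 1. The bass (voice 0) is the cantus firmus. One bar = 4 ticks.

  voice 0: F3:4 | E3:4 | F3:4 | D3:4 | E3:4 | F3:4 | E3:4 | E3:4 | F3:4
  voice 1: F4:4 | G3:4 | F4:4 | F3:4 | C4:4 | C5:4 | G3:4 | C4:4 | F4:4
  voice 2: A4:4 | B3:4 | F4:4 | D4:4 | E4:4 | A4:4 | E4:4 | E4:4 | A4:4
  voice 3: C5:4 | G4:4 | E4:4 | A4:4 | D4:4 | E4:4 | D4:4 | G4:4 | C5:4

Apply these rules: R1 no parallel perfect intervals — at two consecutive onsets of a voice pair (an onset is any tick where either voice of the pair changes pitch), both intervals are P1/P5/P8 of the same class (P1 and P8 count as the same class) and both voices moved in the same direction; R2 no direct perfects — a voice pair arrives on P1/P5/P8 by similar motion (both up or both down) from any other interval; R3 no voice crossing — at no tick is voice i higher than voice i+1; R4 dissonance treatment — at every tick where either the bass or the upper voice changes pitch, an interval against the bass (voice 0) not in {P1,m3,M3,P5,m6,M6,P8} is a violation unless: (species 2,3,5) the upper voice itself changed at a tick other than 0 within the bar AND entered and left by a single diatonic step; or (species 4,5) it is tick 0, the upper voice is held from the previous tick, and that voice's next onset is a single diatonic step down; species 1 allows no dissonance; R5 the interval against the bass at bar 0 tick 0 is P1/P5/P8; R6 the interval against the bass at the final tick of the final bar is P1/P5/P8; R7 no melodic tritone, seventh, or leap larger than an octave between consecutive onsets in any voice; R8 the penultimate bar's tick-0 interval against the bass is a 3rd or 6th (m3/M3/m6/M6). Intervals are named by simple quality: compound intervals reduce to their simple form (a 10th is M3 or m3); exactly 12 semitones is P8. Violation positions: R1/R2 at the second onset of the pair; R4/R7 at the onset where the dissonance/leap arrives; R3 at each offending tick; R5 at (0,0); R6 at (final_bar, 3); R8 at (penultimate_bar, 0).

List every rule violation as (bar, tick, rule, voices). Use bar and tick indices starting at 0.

bar 0: v0=F3 v1=F4 v2=A4 v3=C5 downbeat P5
bar 1: v0=E3 v1=G3 v2=B3 v3=G4 downbeat m3
bar 2: v0=F3 v1=F4 v2=F4 v3=E4 downbeat M7
bar 3: v0=D3 v1=F3 v2=D4 v3=A4 downbeat P5
bar 4: v0=E3 v1=C4 v2=E4 v3=D4 downbeat m7
bar 5: v0=F3 v1=C5 v2=A4 v3=E4 downbeat M7
bar 6: v0=E3 v1=G3 v2=E4 v3=D4 downbeat m7
bar 7: v0=E3 v1=C4 v2=E4 v3=G4 downbeat m3
bar 8: v0=F3 v1=F4 v2=A4 v3=C5 downbeat P5
  -> R5 @ bar 0 tick 0 v(0, 2): opens on M3
  -> R2 @ bar 1 tick 0 v(0, 2): F3/A4 M3 -> E3/B3 P5 similar
  -> R2 @ bar 1 tick 0 v(1, 3): F4/C5 P5 -> G3/G4 P8 similar
  -> R7 @ bar 1 tick 0 v(1,): F4->G3 leap 10st
  -> R7 @ bar 1 tick 0 v(2,): A4->B3 leap 10st
  -> R2 @ bar 2 tick 0 v(0, 1): E3/G3 m3 -> F3/F4 P8 similar
  -> R2 @ bar 2 tick 0 v(0, 2): E3/B3 P5 -> F3/F4 P8 similar
  -> R2 @ bar 2 tick 0 v(1, 2): G3/B3 M3 -> F4/F4 P1 similar
  -> R3 @ bar 2 tick 0 v(2, 3): F4 above E4
  -> R4 @ bar 2 tick 0 v(0, 3): F3/E4 M7 untreated
  -> R7 @ bar 2 tick 0 v(1,): G3->F4 leap 10st
  -> R7 @ bar 2 tick 0 v(2,): B3->F4 leap 6st
  -> R3 @ bar 2 tick 1 v(2, 3): F4 above E4
  -> R3 @ bar 2 tick 2 v(2, 3): F4 above E4
  -> R3 @ bar 2 tick 3 v(2, 3): F4 above E4
  -> R1 @ bar 3 tick 0 v(0, 2): F3/F4 P8 -> D3/D4 P8 similar
  -> R1 @ bar 4 tick 0 v(0, 2): D3/D4 P8 -> E3/E4 P8 similar
  -> R3 @ bar 4 tick 0 v(2, 3): E4 above D4
  -> R4 @ bar 4 tick 0 v(0, 3): E3/D4 m7 untreated
  -> R3 @ bar 4 tick 1 v(2, 3): E4 above D4
  -> R3 @ bar 4 tick 2 v(2, 3): E4 above D4
  -> R3 @ bar 4 tick 3 v(2, 3): E4 above D4
  -> R2 @ bar 5 tick 0 v(0, 1): E3/C4 m6 -> F3/C5 P5 similar
  -> R3 @ bar 5 tick 0 v(1, 2): C5 above A4
  -> R3 @ bar 5 tick 0 v(2, 3): A4 above E4
  -> R4 @ bar 5 tick 0 v(0, 3): F3/E4 M7 untreated
  -> R3 @ bar 5 tick 1 v(1, 2): C5 above A4
  -> R3 @ bar 5 tick 1 v(2, 3): A4 above E4
  -> R3 @ bar 5 tick 2 v(1, 2): C5 above A4
  -> R3 @ bar 5 tick 2 v(2, 3): A4 above E4
  -> R3 @ bar 5 tick 3 v(1, 2): C5 above A4
  -> R3 @ bar 5 tick 3 v(2, 3): A4 above E4
  -> R2 @ bar 6 tick 0 v(0, 2): F3/A4 M3 -> E3/E4 P8 similar
  -> R2 @ bar 6 tick 0 v(1, 3): C5/E4 m6 -> G3/D4 P5 similar
  -> R3 @ bar 6 tick 0 v(2, 3): E4 above D4
  -> R4 @ bar 6 tick 0 v(0, 3): E3/D4 m7 untreated
  -> R7 @ bar 6 tick 0 v(1,): C5->G3 leap 17st
  -> R3 @ bar 6 tick 1 v(2, 3): E4 above D4
  -> R3 @ bar 6 tick 2 v(2, 3): E4 above D4
  -> R3 @ bar 6 tick 3 v(2, 3): E4 above D4
  -> R1 @ bar 7 tick 0 v(1, 3): G3/D4 P5 -> C4/G4 P5 similar
  -> R8 @ bar 7 tick 0 v(0, 2): penult P8 not 3rd/6th
  -> R1 @ bar 8 tick 0 v(1, 3): C4/G4 P5 -> F4/C5 P5 similar
  -> R2 @ bar 8 tick 0 v(0, 1): E3/C4 m6 -> F3/F4 P8 similar
  -> R2 @ bar 8 tick 0 v(0, 3): E3/G4 m3 -> F3/C5 P5 similar
  -> R6 @ bar 8 tick 3 v(0, 2): closes on M3

(0, 0, R5, (0, 2))
(1, 0, R2, (0, 2))
(1, 0, R2, (1, 3))
(1, 0, R7, (1,))
(1, 0, R7, (2,))
(2, 0, R2, (0, 1))
(2, 0, R2, (0, 2))
(2, 0, R2, (1, 2))
(2, 0, R3, (2, 3))
(2, 0, R4, (0, 3))
(2, 0, R7, (1,))
(2, 0, R7, (2,))
(2, 1, R3, (2, 3))
(2, 2, R3, (2, 3))
(2, 3, R3, (2, 3))
(3, 0, R1, (0, 2))
(4, 0, R1, (0, 2))
(4, 0, R3, (2, 3))
(4, 0, R4, (0, 3))
(4, 1, R3, (2, 3))
(4, 2, R3, (2, 3))
(4, 3, R3, (2, 3))
(5, 0, R2, (0, 1))
(5, 0, R3, (1, 2))
(5, 0, R3, (2, 3))
(5, 0, R4, (0, 3))
(5, 1, R3, (1, 2))
(5, 1, R3, (2, 3))
(5, 2, R3, (1, 2))
(5, 2, R3, (2, 3))
(5, 3, R3, (1, 2))
(5, 3, R3, (2, 3))
(6, 0, R2, (0, 2))
(6, 0, R2, (1, 3))
(6, 0, R3, (2, 3))
(6, 0, R4, (0, 3))
(6, 0, R7, (1,))
(6, 1, R3, (2, 3))
(6, 2, R3, (2, 3))
(6, 3, R3, (2, 3))
(7, 0, R1, (1, 3))
(7, 0, R8, (0, 2))
(8, 0, R1, (1, 3))
(8, 0, R2, (0, 1))
(8, 0, R2, (0, 3))
(8, 3, R6, (0, 2))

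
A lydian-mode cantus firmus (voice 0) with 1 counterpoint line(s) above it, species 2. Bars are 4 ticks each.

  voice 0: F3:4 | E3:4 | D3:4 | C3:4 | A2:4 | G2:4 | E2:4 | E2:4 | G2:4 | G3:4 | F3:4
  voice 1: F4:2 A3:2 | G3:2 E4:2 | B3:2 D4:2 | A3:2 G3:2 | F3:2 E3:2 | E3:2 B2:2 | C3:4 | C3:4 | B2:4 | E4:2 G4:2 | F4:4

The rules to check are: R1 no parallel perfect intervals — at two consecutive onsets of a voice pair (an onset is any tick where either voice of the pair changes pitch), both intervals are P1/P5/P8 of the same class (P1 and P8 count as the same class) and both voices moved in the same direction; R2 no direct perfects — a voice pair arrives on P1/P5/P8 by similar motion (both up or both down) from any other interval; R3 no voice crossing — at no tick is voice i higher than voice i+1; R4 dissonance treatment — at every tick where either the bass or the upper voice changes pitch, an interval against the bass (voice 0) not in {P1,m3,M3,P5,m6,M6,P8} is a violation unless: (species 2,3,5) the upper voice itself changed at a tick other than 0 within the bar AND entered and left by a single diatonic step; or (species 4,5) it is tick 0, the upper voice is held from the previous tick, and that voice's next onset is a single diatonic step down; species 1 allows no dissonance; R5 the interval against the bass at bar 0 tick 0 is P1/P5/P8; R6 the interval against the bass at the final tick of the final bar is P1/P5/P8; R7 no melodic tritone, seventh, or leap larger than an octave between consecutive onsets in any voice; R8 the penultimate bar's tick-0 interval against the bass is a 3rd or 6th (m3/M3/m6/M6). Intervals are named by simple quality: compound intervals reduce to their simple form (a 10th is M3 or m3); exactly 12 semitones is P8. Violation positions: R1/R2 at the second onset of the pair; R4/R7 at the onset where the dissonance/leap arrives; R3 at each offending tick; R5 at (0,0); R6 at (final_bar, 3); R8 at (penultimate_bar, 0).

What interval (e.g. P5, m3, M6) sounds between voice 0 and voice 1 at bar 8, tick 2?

M3

voice 0=G2 voice 1=B2 -> M3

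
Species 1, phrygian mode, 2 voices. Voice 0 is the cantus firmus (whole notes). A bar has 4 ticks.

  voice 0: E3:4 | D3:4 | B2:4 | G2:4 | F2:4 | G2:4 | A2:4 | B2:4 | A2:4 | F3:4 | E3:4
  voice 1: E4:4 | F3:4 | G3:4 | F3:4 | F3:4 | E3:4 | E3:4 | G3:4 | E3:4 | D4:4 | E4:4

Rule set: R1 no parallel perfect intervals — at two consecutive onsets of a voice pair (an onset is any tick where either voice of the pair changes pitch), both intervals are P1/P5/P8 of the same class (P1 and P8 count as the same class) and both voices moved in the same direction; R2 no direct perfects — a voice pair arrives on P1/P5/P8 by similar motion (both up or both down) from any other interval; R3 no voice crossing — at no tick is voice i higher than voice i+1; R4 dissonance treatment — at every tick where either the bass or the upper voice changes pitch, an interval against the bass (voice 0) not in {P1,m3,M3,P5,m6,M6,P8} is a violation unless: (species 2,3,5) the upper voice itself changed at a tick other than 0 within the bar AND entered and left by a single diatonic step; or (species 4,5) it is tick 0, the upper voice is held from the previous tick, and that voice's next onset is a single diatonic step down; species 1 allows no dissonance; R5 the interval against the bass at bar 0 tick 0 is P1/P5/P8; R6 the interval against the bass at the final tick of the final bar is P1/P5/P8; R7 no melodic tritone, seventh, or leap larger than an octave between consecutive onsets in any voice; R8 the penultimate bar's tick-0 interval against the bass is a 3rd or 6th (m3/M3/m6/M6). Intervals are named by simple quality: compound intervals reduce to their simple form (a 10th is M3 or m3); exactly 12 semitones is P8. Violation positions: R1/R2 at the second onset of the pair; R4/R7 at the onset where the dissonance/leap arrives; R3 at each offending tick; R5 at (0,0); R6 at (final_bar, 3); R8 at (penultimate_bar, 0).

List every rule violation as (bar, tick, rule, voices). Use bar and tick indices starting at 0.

bar 0: v0=E3 v1=E4 downbeat P8
bar 1: v0=D3 v1=F3 downbeat m3
bar 2: v0=B2 v1=G3 downbeat m6
bar 3: v0=G2 v1=F3 downbeat m7
bar 4: v0=F2 v1=F3 downbeat P8
bar 5: v0=G2 v1=E3 downbeat M6
bar 6: v0=A2 v1=E3 downbeat P5
bar 7: v0=B2 v1=G3 downbeat m6
bar 8: v0=A2 v1=E3 downbeat P5
bar 9: v0=F3 v1=D4 downbeat M6
bar 10: v0=E3 v1=E4 downbeat P8
  -> R7 @ bar 1 tick 0 v(1,): E4->F3 leap 11st
  -> R4 @ bar 3 tick 0 v(0, 1): G2/F3 m7 untreated
  -> R2 @ bar 8 tick 0 v(0, 1): B2/G3 m6 -> A2/E3 P5 similar
  -> R7 @ bar 9 tick 0 v(1,): E3->D4 leap 10st

(1, 0, R7, (1,))
(3, 0, R4, (0, 1))
(8, 0, R2, (0, 1))
(9, 0, R7, (1,))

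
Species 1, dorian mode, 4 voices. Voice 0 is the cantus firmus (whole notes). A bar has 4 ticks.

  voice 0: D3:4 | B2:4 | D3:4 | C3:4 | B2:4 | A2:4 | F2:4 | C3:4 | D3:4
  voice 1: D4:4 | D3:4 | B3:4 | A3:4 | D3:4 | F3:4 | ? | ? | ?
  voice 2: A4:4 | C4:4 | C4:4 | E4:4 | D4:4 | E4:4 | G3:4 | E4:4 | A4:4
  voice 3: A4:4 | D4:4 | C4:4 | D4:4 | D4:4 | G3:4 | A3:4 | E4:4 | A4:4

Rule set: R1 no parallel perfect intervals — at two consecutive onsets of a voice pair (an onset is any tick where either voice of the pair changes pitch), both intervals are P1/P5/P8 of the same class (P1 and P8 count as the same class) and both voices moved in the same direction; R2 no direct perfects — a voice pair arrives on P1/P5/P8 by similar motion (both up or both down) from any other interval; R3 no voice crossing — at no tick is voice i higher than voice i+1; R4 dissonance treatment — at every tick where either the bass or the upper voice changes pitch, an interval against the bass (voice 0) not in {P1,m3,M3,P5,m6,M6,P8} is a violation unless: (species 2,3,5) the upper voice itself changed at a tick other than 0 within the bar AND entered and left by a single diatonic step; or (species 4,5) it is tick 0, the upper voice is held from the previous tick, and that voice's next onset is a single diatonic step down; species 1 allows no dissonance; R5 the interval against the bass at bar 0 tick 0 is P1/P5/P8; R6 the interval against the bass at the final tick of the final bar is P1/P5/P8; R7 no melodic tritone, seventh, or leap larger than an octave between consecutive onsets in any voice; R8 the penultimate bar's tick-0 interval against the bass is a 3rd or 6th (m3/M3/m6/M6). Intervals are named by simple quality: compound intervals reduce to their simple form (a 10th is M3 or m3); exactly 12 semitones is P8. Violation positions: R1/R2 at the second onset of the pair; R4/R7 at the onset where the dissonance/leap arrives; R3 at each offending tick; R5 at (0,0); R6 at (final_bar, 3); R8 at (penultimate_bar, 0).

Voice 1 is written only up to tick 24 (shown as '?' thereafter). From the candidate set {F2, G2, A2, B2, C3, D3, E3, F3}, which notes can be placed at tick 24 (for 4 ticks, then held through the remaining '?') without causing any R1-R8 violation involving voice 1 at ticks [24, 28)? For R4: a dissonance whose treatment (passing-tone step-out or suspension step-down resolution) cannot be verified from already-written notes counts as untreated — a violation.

F2: violates R2
G2: violates R2,R4,R7
A2: legal
B2: violates R4,R7
C3: violates R2
D3: legal
E3: violates R4
F3: legal

{A2, D3, F3}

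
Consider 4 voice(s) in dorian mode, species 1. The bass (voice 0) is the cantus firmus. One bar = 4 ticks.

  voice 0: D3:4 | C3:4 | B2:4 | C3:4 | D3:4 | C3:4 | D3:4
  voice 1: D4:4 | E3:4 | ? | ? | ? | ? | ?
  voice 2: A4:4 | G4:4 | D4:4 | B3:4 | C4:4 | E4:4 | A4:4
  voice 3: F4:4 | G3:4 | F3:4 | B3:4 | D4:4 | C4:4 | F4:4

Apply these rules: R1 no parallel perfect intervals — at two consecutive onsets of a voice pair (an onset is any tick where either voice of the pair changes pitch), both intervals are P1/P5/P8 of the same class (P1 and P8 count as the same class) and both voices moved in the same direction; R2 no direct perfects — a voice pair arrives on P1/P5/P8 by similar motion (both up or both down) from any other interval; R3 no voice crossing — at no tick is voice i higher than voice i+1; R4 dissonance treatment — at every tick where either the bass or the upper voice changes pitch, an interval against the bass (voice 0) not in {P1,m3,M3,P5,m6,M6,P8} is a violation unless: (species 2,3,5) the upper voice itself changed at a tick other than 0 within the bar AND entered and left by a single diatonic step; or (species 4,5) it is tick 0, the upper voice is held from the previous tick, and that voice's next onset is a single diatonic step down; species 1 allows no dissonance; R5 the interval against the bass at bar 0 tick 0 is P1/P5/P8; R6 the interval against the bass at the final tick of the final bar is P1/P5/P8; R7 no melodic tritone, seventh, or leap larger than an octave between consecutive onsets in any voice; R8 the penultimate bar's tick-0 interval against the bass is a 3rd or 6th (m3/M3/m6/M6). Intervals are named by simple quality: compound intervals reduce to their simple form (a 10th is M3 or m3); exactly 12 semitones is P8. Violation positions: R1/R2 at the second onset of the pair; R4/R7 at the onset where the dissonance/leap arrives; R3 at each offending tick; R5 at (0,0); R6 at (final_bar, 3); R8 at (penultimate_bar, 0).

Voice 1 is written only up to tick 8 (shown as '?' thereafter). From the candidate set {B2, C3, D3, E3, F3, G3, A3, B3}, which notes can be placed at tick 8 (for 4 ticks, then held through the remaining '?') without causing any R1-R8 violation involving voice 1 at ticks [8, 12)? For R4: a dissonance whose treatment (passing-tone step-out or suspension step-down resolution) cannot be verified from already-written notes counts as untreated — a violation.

{B3, G3}

B2: violates R2
C3: violates R4
D3: violates R2
E3: violates R4
F3: violates R4
G3: legal
A3: violates R4
B3: legal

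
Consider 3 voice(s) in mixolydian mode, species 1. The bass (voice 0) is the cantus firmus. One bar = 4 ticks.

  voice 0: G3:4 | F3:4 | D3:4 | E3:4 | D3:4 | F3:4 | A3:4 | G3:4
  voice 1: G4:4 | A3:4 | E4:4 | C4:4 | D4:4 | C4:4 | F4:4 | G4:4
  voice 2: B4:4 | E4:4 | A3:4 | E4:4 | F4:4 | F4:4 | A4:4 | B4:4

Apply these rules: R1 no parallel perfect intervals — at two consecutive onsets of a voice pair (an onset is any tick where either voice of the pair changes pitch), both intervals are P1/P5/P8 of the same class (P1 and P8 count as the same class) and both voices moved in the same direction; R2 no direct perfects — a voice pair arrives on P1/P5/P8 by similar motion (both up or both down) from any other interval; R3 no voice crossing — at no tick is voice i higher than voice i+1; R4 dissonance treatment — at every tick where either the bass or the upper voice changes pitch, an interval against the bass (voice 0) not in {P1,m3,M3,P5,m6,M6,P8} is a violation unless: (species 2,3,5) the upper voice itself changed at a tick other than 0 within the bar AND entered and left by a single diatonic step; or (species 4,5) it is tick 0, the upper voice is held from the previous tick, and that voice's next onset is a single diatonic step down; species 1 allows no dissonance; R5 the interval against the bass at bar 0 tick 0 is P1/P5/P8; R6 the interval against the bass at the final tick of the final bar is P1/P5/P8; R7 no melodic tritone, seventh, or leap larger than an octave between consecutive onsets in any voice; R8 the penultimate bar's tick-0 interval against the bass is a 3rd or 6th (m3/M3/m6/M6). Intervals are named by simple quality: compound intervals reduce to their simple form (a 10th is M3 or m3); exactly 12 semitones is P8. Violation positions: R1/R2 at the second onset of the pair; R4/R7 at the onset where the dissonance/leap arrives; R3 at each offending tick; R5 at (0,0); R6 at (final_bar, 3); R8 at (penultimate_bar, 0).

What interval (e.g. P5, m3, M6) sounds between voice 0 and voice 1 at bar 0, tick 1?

voice 0=G3 voice 1=G4 -> P8

P8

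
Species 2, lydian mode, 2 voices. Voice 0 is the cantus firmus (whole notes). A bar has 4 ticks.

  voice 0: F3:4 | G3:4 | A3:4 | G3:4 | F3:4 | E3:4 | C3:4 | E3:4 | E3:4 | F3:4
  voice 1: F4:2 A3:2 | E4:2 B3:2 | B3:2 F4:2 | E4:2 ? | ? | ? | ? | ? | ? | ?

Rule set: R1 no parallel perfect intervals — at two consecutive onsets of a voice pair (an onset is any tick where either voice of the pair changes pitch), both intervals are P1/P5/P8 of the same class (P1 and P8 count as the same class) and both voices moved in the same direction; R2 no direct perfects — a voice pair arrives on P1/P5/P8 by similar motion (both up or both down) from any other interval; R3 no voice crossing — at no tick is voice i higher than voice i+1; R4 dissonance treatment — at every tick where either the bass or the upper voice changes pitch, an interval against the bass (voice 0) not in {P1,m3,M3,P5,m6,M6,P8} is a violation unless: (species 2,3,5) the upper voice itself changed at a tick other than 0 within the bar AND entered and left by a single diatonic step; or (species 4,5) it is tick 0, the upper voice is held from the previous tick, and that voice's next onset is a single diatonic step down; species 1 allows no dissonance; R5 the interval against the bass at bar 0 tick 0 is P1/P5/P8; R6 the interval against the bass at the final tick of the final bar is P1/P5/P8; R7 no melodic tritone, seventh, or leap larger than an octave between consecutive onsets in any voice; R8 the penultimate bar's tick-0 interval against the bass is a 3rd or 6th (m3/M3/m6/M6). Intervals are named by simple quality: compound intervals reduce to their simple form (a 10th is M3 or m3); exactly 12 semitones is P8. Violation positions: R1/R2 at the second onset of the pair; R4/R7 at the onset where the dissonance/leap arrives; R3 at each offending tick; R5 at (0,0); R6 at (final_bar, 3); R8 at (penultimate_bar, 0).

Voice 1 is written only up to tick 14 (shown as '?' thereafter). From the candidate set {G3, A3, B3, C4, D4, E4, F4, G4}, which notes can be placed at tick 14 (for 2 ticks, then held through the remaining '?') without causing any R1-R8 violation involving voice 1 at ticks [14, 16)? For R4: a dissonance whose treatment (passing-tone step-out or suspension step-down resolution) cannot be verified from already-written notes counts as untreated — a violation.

G3: legal
A3: violates R4
B3: legal
C4: violates R4
D4: legal
E4: legal
F4: violates R4
G4: legal

{B3, D4, E4, G3, G4}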